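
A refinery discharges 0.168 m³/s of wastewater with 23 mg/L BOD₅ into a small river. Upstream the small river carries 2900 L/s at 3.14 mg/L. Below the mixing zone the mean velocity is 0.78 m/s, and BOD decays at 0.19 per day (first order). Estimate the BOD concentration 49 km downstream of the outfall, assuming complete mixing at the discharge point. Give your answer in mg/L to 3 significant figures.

2900 L/s = 2.9 m³/s.
After complete mixing, C₀ = (0.168·23 + 2.9·3.14) / 3.068 = 4.228 mg/L.
Travel time t = 4.9e+04 m / 0.78 m/s = 6.282e+04 s = 0.7271 d.
C = 4.228·exp(−0.19·0.7271) = 4.228·0.871 = 3.682 mg/L.

3.68 mg/L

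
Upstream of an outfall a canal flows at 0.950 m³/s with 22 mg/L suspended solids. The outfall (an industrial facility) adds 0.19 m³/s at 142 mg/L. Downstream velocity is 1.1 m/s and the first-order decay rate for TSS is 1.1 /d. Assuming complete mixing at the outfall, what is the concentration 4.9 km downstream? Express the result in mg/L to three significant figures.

39.7 mg/L

After complete mixing, C₀ = (0.19·142 + 0.95·22) / 1.14 = 42 mg/L.
Travel time t = 4900 m / 1.1 m/s = 4455 s = 0.05156 d.
C = 42·exp(−1.1·0.05156) = 42·0.9449 = 39.68 mg/L.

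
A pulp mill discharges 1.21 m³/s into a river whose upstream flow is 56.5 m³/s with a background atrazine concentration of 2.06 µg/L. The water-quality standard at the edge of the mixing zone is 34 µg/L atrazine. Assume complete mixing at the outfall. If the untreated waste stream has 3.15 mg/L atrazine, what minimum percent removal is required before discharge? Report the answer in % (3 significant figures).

2.06 µg/L = 0.00206 mg/L.
34 µg/L = 0.034 mg/L.
Mass balance: 0.034·57.71 = 1.21·Cₑ + 56.5·0.00206.
Cₑ = (1.962 − 0.1164) / 1.21 = 1.525 mg/L.
Required removal = 1 − 1.525/3.15 = 51.57 %.

51.6 %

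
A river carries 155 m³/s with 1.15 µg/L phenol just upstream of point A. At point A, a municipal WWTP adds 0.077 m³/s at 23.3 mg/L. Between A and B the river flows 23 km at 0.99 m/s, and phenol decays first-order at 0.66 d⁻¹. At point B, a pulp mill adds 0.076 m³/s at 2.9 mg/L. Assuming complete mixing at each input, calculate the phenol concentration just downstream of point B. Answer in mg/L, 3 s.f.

0.0121 mg/L

1.15 µg/L = 0.00115 mg/L.
After input A: C = (155·0.00115 + 0.077·23.3) / 155.1 = 0.01272 mg/L.
Over the 23 km reach to input B (t = 2.323e+04 s = 0.2689 d), decay gives C = 0.01272·exp(−0.66·0.2689) = 0.01065 mg/L.
After input B: C = (155.1·0.01065 + 0.076·2.9) / 155.2 = 0.01207 mg/L.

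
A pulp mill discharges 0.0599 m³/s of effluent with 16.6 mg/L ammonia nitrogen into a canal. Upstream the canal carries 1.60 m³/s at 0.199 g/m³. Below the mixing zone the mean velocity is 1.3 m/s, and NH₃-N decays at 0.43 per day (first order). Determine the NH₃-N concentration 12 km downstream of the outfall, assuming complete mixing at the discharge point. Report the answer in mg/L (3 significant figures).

0.755 mg/L

After complete mixing, C₀ = (0.0599·16.6 + 1.6·0.199) / 1.66 = 0.7909 mg/L.
Travel time t = 1.2e+04 m / 1.3 m/s = 9231 s = 0.1068 d.
C = 0.7909·exp(−0.43·0.1068) = 0.7909·0.9551 = 0.7553 mg/L.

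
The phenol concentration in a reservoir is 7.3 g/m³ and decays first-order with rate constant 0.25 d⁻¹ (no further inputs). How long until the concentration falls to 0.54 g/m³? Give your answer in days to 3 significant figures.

10.4 d

t = ln(C₀/C)/k = ln(7.3/0.54)/0.25 = 2.604/0.25 = 10.42 d.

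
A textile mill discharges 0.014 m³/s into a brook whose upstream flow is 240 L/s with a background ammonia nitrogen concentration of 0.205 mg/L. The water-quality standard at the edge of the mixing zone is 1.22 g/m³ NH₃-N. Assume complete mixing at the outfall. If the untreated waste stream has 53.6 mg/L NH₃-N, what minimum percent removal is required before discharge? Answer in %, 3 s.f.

65.3 %

240 L/s = 0.24 m³/s.
Mass balance: 1.22·0.254 = 0.014·Cₑ + 0.24·0.205.
Cₑ = (0.3099 − 0.0492) / 0.014 = 18.62 mg/L.
Required removal = 1 − 18.62/53.6 = 65.26 %.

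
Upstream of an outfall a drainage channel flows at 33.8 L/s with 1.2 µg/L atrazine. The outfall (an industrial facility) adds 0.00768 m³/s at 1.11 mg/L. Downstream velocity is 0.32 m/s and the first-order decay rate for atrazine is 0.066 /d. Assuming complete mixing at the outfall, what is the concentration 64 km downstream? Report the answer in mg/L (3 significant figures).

33.8 L/s = 0.0338 m³/s.
1.2 µg/L = 0.0012 mg/L.
After complete mixing, C₀ = (0.00768·1.11 + 0.0338·0.0012) / 0.04148 = 0.2065 mg/L.
Travel time t = 6.4e+04 m / 0.32 m/s = 2e+05 s = 2.315 d.
C = 0.2065·exp(−0.066·2.315) = 0.2065·0.8583 = 0.1772 mg/L.

0.177 mg/L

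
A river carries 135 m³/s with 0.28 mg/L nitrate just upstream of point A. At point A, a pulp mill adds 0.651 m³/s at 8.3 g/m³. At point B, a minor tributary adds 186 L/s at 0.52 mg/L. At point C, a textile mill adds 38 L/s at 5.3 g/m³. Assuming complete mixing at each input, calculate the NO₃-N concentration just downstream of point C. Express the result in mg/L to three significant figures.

0.320 mg/L

After input A: C = (135·0.28 + 0.651·8.3) / 135.7 = 0.3185 mg/L.
186 L/s = 0.186 m³/s.
After input B: C = (135.7·0.3185 + 0.186·0.52) / 135.8 = 0.3188 mg/L.
38 L/s = 0.038 m³/s.
After input C: C = (135.8·0.3188 + 0.038·5.3) / 135.9 = 0.3202 mg/L.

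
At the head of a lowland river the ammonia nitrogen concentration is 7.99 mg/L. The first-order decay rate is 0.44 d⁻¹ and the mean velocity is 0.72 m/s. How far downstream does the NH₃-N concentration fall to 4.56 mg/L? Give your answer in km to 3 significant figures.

From C = C₀·e^(−kt), t = ln(C₀/C)/k = ln(7.99/4.56)/0.44 = 0.5609/0.44 = 1.275 d.
Distance = v·t = 0.72 m/s × 1.101e+05 s = 7.93e+04 m = 79.3 km.

79.3 km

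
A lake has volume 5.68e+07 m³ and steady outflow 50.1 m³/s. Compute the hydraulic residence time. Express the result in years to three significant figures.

Q = 50.1 m³/s × 3.156e+07 s/yr = 1.581e+09 m³/yr.
Hydraulic residence time τ = V/Q = 5.68e+07/1.581e+09 = 0.03593 yr.

0.0359 yr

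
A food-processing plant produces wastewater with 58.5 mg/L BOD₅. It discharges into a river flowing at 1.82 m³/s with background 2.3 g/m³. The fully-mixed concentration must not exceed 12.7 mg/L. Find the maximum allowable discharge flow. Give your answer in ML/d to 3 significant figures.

Mass balance at complete mixing: C_std·(Q_w + Q_r) = Q_w·C_e + Q_r·C_b.
Rearranging, Q_w = Q_r·(C_std − C_b)/(C_e − C_std) = 1.82·(12.7 − 2.3) / (58.5 − 12.7) = 0.4133 m³/s.
= 35.71 ML/d.

35.7 ML/d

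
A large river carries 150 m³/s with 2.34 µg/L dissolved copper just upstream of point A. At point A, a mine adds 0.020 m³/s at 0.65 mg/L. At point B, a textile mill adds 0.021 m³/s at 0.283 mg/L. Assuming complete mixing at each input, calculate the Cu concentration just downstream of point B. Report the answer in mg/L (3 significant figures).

2.34 µg/L = 0.00234 mg/L.
After input A: C = (150·0.00234 + 0.02·0.65) / 150 = 0.002426 mg/L.
After input B: C = (150·0.002426 + 0.021·0.283) / 150 = 0.002466 mg/L.

0.00247 mg/L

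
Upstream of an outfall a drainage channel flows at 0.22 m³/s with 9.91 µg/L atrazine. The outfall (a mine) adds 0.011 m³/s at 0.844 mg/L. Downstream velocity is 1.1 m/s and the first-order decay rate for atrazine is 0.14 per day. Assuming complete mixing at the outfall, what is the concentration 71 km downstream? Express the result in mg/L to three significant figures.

0.0447 mg/L

9.91 µg/L = 0.00991 mg/L.
After complete mixing, C₀ = (0.011·0.844 + 0.22·0.00991) / 0.231 = 0.04963 mg/L.
Travel time t = 7.1e+04 m / 1.1 m/s = 6.455e+04 s = 0.7471 d.
C = 0.04963·exp(−0.14·0.7471) = 0.04963·0.9007 = 0.0447 mg/L.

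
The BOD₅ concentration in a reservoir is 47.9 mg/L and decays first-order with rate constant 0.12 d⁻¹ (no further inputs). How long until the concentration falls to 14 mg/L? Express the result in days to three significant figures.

t = ln(C₀/C)/k = ln(47.9/14)/0.12 = 1.23/0.12 = 10.25 d.

10.3 d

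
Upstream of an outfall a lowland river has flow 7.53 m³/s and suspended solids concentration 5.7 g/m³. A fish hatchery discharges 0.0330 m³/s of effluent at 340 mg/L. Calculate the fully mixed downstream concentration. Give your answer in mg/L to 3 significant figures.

Flow-weighted mixing gives C = (0.033·340 + 7.53·5.7) / (0.033 + 7.53) = 54.14/7.563 = 7.159 mg/L.

7.16 mg/L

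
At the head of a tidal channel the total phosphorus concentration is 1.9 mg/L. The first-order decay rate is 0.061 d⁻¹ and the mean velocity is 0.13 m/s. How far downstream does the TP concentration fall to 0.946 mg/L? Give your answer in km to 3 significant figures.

From C = C₀·e^(−kt), t = ln(C₀/C)/k = ln(1.9/0.946)/0.061 = 0.6974/0.061 = 11.43 d.
Distance = v·t = 0.13 m/s × 9.877e+05 s = 1.284e+05 m = 128.4 km.

128 km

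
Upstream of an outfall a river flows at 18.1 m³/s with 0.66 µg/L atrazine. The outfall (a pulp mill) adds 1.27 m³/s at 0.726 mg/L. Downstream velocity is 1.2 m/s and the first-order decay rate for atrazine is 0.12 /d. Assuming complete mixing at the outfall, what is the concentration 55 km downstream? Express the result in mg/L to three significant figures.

0.0452 mg/L

0.66 µg/L = 0.00066 mg/L.
After complete mixing, C₀ = (1.27·0.726 + 18.1·0.00066) / 19.37 = 0.04822 mg/L.
Travel time t = 5.5e+04 m / 1.2 m/s = 4.583e+04 s = 0.5305 d.
C = 0.04822·exp(−0.12·0.5305) = 0.04822·0.9383 = 0.04524 mg/L.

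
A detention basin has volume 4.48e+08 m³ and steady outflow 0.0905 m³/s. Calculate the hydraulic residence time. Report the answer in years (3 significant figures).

157 yr

Q = 0.0905 m³/s × 3.156e+07 s/yr = 2.856e+06 m³/yr.
Hydraulic residence time τ = V/Q = 4.48e+08/2.856e+06 = 156.9 yr.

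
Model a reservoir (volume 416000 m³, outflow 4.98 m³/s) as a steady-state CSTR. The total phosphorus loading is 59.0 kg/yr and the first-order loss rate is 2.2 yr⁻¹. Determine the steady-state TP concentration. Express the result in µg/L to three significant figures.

0.373 µg/L

Outflow Q = 4.98 m³/s × 3.156e+07 s/yr = 1.572e+08 m³/yr.
Steady-state CSTR mass balance: W = Q·C + k·V·C, so C = W/(Q + kV).
Q + kV = 1.572e+08 + 2.2·416000 = 1.581e+08 m³/yr.
C = 59.0/1.581e+08 = 3.732e-07 kg/m³ = 0.0003732 mg/L = 0.3732 µg/L.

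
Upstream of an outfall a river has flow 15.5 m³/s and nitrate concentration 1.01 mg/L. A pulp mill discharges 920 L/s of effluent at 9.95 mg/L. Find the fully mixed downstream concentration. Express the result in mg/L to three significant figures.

920 L/s = 0.92 m³/s.
Flow-weighted mixing gives C = (0.92·9.95 + 15.5·1.01) / (0.92 + 15.5) = 24.81/16.42 = 1.511 mg/L.

1.51 mg/L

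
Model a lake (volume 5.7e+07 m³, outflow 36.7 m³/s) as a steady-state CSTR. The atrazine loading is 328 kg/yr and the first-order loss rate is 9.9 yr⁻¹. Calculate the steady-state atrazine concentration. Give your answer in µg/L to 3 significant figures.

Outflow Q = 36.7 m³/s × 3.156e+07 s/yr = 1.158e+09 m³/yr.
Steady-state CSTR mass balance: W = Q·C + k·V·C, so C = W/(Q + kV).
Q + kV = 1.158e+09 + 9.9·5.7e+07 = 1.722e+09 m³/yr.
C = 328/1.722e+09 = 1.904e-07 kg/m³ = 0.0001904 mg/L = 0.1904 µg/L.

0.190 µg/L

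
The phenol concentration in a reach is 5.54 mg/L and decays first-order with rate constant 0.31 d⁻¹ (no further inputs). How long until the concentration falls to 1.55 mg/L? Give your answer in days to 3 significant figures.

4.11 d

t = ln(C₀/C)/k = ln(5.54/1.55)/0.31 = 1.274/0.31 = 4.109 d.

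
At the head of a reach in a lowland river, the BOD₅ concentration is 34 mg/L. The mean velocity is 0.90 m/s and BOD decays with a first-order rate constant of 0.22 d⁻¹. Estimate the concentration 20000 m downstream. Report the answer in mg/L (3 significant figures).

32.1 mg/L

Travel time t = 20000 m / 0.90 m/s = 2e+04/0.90 = 2.222e+04 s = 0.2572 d.
First-order decay: C = 34·exp(−0.22·0.2572) = 34·0.945 = 32.13 mg/L.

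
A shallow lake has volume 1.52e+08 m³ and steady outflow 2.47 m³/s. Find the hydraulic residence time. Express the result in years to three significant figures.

Q = 2.47 m³/s × 3.156e+07 s/yr = 7.795e+07 m³/yr.
Hydraulic residence time τ = V/Q = 1.52e+08/7.795e+07 = 1.95 yr.

1.95 yr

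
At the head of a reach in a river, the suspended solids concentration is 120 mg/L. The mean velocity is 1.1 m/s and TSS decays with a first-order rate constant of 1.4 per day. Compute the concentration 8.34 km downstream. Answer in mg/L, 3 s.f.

Travel time t = 8.34 km / 1.1 m/s = 8340/1.1 = 7582 s = 0.08775 d.
First-order decay: C = 120·exp(−1.4·0.08775) = 120·0.8844 = 106.1 mg/L.

106 mg/L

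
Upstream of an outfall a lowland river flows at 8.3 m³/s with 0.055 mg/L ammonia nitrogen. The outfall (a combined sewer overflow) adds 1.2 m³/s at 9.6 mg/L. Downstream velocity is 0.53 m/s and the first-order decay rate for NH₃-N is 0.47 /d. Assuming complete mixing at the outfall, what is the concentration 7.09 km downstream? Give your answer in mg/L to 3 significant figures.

After complete mixing, C₀ = (1.2·9.6 + 8.3·0.055) / 9.5 = 1.261 mg/L.
Travel time t = 7090 m / 0.53 m/s = 1.338e+04 s = 0.1548 d.
C = 1.261·exp(−0.47·0.1548) = 1.261·0.9298 = 1.172 mg/L.

1.17 mg/L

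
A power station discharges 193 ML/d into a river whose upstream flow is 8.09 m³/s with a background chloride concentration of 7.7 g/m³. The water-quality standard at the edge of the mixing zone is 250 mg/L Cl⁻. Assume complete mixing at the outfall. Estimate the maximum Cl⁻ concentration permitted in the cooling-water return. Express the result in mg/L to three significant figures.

1130 mg/L

193 ML/d = 2.234 m³/s.
Mass balance: 250·10.32 = 2.234·Cₑ + 8.09·7.7.
Cₑ = (2581 − 62.29) / 2.234 = 1128 mg/L.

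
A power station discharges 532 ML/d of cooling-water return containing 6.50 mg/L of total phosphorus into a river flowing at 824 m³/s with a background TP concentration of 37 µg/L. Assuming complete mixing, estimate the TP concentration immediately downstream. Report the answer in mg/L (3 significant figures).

0.0849 mg/L

532 ML/d = 6.157 m³/s.
37 µg/L = 0.037 mg/L.
Conservation of mass across the mixing zone: C = (6.157·6.5 + 824·0.037) / (6.157 + 824) = 70.51/830.2 = 0.08494 mg/L.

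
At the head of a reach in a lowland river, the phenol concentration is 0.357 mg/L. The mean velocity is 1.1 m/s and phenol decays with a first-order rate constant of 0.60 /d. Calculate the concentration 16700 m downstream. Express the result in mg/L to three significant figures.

0.321 mg/L

Travel time t = 16700 m / 1.1 m/s = 1.67e+04/1.1 = 1.518e+04 s = 0.1757 d.
First-order decay: C = 0.357·exp(−0.60·0.1757) = 0.357·0.8999 = 0.3213 mg/L.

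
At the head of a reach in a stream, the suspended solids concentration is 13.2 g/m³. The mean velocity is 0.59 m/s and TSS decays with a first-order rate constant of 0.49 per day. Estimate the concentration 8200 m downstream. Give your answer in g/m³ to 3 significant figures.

Travel time t = 8200 m / 0.59 m/s = 8200/0.59 = 1.39e+04 s = 0.1609 d.
First-order decay: C = 13.2·exp(−0.49·0.1609) = 13.2·0.9242 = 12.2 g/m³.

12.2 g/m³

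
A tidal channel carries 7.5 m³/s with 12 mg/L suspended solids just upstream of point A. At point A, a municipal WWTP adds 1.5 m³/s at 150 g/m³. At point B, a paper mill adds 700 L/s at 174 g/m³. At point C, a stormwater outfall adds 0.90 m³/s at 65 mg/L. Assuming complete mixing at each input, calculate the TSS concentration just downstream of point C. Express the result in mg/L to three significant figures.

46.7 mg/L

After input A: C = (7.5·12 + 1.5·150) / 9 = 35 mg/L.
700 L/s = 0.7 m³/s.
After input B: C = (9·35 + 0.7·174) / 9.7 = 45.03 mg/L.
After input C: C = (9.7·45.03 + 0.9·65) / 10.6 = 46.73 mg/L.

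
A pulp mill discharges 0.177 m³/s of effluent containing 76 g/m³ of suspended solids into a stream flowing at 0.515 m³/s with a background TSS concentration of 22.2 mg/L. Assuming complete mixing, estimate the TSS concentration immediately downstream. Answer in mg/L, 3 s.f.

36.0 mg/L

Flow-weighted mixing gives C = (0.177·76 + 0.515·22.2) / (0.177 + 0.515) = 24.88/0.692 = 35.96 mg/L.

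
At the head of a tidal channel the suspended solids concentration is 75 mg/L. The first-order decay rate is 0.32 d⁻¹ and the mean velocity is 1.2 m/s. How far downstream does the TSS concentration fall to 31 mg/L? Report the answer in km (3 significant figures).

286 km

From C = C₀·e^(−kt), t = ln(C₀/C)/k = ln(75/31)/0.32 = 0.8835/0.32 = 2.761 d.
Distance = v·t = 1.2 m/s × 2.385e+05 s = 2.863e+05 m = 286.3 km.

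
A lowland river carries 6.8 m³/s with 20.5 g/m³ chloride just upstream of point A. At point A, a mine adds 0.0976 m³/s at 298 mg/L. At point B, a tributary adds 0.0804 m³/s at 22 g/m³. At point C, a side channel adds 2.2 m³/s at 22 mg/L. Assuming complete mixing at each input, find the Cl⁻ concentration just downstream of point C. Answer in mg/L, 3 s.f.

After input A: C = (6.8·20.5 + 0.0976·298) / 6.898 = 24.43 mg/L.
After input B: C = (6.898·24.43 + 0.0804·22) / 6.978 = 24.4 mg/L.
After input C: C = (6.978·24.4 + 2.2·22) / 9.178 = 23.82 mg/L.

23.8 mg/L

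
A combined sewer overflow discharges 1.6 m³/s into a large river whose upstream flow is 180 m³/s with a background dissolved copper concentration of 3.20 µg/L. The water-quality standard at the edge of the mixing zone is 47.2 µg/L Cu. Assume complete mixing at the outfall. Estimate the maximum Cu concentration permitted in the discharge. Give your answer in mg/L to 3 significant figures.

5.00 mg/L

3.20 µg/L = 0.0032 mg/L.
47.2 µg/L = 0.0472 mg/L.
Mass balance: 0.0472·181.6 = 1.6·Cₑ + 180·0.0032.
Cₑ = (8.572 − 0.576) / 1.6 = 4.997 mg/L.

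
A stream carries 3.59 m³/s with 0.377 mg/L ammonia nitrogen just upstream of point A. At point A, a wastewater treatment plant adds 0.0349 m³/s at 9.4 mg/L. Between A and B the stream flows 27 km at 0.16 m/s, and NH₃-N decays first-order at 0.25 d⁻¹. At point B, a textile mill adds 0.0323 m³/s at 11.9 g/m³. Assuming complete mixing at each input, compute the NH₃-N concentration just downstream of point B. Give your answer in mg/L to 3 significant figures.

After input A: C = (3.59·0.377 + 0.0349·9.4) / 3.625 = 0.4639 mg/L.
Over the 27 km reach to input B (t = 1.688e+05 s = 1.953 d), decay gives C = 0.4639·exp(−0.25·1.953) = 0.2847 mg/L.
After input B: C = (3.625·0.2847 + 0.0323·11.9) / 3.657 = 0.3873 mg/L.

0.387 mg/L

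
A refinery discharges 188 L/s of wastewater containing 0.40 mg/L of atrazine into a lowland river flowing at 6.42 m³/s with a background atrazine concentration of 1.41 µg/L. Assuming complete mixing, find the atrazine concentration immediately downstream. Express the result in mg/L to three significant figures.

0.0128 mg/L

188 L/s = 0.188 m³/s.
1.41 µg/L = 0.00141 mg/L.
Flow-weighted mixing gives C = (0.188·0.4 + 6.42·0.00141) / (0.188 + 6.42) = 0.08425/6.608 = 0.01275 mg/L.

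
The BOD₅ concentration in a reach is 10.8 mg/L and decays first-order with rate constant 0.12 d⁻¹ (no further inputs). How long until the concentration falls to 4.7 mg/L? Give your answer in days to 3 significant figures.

6.93 d

t = ln(C₀/C)/k = ln(10.8/4.7)/0.12 = 0.832/0.12 = 6.933 d.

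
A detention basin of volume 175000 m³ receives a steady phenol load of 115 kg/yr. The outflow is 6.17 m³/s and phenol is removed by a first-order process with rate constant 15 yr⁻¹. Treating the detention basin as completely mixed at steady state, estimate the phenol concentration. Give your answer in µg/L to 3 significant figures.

Outflow Q = 6.17 m³/s × 3.156e+07 s/yr = 1.947e+08 m³/yr.
Steady-state CSTR mass balance: W = Q·C + k·V·C, so C = W/(Q + kV).
Q + kV = 1.947e+08 + 15·175000 = 1.973e+08 m³/yr.
C = 115/1.973e+08 = 5.828e-07 kg/m³ = 0.0005828 mg/L = 0.5828 µg/L.

0.583 µg/L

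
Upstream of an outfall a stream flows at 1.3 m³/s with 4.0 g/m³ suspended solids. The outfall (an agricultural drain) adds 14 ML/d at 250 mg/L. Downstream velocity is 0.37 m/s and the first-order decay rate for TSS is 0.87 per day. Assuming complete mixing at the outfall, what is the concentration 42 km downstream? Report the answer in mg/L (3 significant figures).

14 ML/d = 0.162 m³/s.
After complete mixing, C₀ = (0.162·250 + 1.3·4) / 1.462 = 31.26 mg/L.
Travel time t = 4.2e+04 m / 0.37 m/s = 1.135e+05 s = 1.314 d.
C = 31.26·exp(−0.87·1.314) = 31.26·0.3189 = 9.969 mg/L.

9.97 mg/L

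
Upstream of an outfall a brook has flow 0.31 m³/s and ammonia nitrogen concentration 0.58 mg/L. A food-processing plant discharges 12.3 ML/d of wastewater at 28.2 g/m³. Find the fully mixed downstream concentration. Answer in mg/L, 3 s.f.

9.27 mg/L

12.3 ML/d = 0.1424 m³/s.
Flow-weighted mixing gives C = (0.1424·28.2 + 0.31·0.58) / (0.1424 + 0.31) = 4.194/0.4524 = 9.272 mg/L.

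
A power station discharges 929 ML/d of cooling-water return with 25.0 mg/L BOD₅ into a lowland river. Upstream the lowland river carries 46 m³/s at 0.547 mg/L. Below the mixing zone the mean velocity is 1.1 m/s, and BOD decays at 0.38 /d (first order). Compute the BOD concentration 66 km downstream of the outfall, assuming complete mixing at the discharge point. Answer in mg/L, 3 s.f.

929 ML/d = 10.75 m³/s.
After complete mixing, C₀ = (10.75·25 + 46·0.547) / 56.75 = 5.18 mg/L.
Travel time t = 6.6e+04 m / 1.1 m/s = 6e+04 s = 0.6944 d.
C = 5.18·exp(−0.38·0.6944) = 5.18·0.7681 = 3.978 mg/L.

3.98 mg/L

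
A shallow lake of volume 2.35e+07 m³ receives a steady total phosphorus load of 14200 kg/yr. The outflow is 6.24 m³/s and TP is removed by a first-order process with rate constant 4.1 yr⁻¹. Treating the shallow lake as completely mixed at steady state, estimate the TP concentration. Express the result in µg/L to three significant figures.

Outflow Q = 6.24 m³/s × 3.156e+07 s/yr = 1.969e+08 m³/yr.
Steady-state CSTR mass balance: W = Q·C + k·V·C, so C = W/(Q + kV).
Q + kV = 1.969e+08 + 4.1·2.35e+07 = 2.933e+08 m³/yr.
C = 14200/2.933e+08 = 4.842e-05 kg/m³ = 0.04842 mg/L = 48.42 µg/L.

48.4 µg/L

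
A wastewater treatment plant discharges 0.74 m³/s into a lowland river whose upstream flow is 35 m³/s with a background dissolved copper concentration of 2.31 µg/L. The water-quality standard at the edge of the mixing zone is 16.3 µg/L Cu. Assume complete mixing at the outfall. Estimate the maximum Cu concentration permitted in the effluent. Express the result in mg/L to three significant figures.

2.31 µg/L = 0.00231 mg/L.
16.3 µg/L = 0.0163 mg/L.
Mass balance: 0.0163·35.74 = 0.74·Cₑ + 35·0.00231.
Cₑ = (0.5826 − 0.08085) / 0.74 = 0.678 mg/L.

0.678 mg/L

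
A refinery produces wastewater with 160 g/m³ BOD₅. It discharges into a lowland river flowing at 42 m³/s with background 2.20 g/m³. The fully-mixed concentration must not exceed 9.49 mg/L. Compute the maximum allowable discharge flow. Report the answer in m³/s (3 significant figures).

Mass balance at complete mixing: C_std·(Q_w + Q_r) = Q_w·C_e + Q_r·C_b.
Rearranging, Q_w = Q_r·(C_std − C_b)/(C_e − C_std) = 42·(9.49 − 2.2) / (160 − 9.49) = 2.034 m³/s.

2.03 m³/s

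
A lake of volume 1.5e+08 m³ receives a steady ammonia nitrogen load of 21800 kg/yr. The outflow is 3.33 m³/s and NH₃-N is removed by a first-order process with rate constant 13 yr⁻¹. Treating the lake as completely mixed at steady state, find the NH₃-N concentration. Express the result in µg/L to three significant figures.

Outflow Q = 3.33 m³/s × 3.156e+07 s/yr = 1.051e+08 m³/yr.
Steady-state CSTR mass balance: W = Q·C + k·V·C, so C = W/(Q + kV).
Q + kV = 1.051e+08 + 13·1.5e+08 = 2.055e+09 m³/yr.
C = 21800/2.055e+09 = 1.061e-05 kg/m³ = 0.01061 mg/L = 10.61 µg/L.

10.6 µg/L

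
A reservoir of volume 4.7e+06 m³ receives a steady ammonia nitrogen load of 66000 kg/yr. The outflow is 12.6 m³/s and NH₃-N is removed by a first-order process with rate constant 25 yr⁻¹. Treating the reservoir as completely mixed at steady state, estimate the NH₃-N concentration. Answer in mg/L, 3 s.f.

0.128 mg/L

Outflow Q = 12.6 m³/s × 3.156e+07 s/yr = 3.976e+08 m³/yr.
Steady-state CSTR mass balance: W = Q·C + k·V·C, so C = W/(Q + kV).
Q + kV = 3.976e+08 + 25·4.7e+06 = 5.151e+08 m³/yr.
C = 66000/5.151e+08 = 0.0001281 kg/m³ = 0.1281 mg/L.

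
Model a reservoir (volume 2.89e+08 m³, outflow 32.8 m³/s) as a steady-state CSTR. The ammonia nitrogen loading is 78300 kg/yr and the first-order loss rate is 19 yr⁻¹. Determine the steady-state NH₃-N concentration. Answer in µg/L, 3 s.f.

Outflow Q = 32.8 m³/s × 3.156e+07 s/yr = 1.035e+09 m³/yr.
Steady-state CSTR mass balance: W = Q·C + k·V·C, so C = W/(Q + kV).
Q + kV = 1.035e+09 + 19·2.89e+08 = 6.526e+09 m³/yr.
C = 78300/6.526e+09 = 1.2e-05 kg/m³ = 0.012 mg/L = 12 µg/L.

12.0 µg/L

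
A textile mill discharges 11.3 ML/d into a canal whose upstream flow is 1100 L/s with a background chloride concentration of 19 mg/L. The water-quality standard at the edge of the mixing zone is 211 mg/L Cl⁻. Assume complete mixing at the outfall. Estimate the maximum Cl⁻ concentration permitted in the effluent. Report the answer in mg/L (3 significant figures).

1830 mg/L

11.3 ML/d = 0.1308 m³/s.
1100 L/s = 1.1 m³/s.
Mass balance: 211·1.231 = 0.1308·Cₑ + 1.1·19.
Cₑ = (259.7 − 20.9) / 0.1308 = 1826 mg/L.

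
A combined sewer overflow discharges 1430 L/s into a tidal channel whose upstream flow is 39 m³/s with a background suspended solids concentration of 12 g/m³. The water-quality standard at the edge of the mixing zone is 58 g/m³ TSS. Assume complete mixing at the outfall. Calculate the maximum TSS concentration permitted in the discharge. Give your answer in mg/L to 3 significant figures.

1310 mg/L

1430 L/s = 1.43 m³/s.
Mass balance: 58·40.43 = 1.43·Cₑ + 39·12.
Cₑ = (2345 − 468) / 1.43 = 1313 mg/L.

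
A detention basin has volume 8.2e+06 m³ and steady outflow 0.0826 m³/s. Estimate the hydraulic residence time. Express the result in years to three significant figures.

Q = 0.0826 m³/s × 3.156e+07 s/yr = 2.607e+06 m³/yr.
Hydraulic residence time τ = V/Q = 8.2e+06/2.607e+06 = 3.146 yr.

3.15 yr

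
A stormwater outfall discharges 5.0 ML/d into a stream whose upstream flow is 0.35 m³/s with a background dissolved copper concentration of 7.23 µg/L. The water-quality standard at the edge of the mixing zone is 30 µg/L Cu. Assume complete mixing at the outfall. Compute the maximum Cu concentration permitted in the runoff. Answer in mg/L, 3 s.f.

5.0 ML/d = 0.05787 m³/s.
7.23 µg/L = 0.00723 mg/L.
30 µg/L = 0.03 mg/L.
Mass balance: 0.03·0.4079 = 0.05787·Cₑ + 0.35·0.00723.
Cₑ = (0.01224 − 0.00253) / 0.05787 = 0.1677 mg/L.

0.168 mg/L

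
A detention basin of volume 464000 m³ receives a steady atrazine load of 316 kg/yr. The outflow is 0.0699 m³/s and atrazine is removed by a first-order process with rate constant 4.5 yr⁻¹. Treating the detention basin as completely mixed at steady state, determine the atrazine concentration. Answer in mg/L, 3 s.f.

0.0736 mg/L

Outflow Q = 0.0699 m³/s × 3.156e+07 s/yr = 2.206e+06 m³/yr.
Steady-state CSTR mass balance: W = Q·C + k·V·C, so C = W/(Q + kV).
Q + kV = 2.206e+06 + 4.5·464000 = 4.294e+06 m³/yr.
C = 316/4.294e+06 = 7.359e-05 kg/m³ = 0.07359 mg/L.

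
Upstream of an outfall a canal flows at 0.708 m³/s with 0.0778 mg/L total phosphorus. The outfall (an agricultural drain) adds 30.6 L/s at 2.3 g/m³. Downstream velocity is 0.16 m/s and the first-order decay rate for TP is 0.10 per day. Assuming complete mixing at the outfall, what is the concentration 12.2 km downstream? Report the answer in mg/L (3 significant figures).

30.6 L/s = 0.0306 m³/s.
After complete mixing, C₀ = (0.0306·2.3 + 0.708·0.0778) / 0.7386 = 0.1699 mg/L.
Travel time t = 1.22e+04 m / 0.16 m/s = 7.625e+04 s = 0.8825 d.
C = 0.1699·exp(−0.10·0.8825) = 0.1699·0.9155 = 0.1555 mg/L.

0.156 mg/L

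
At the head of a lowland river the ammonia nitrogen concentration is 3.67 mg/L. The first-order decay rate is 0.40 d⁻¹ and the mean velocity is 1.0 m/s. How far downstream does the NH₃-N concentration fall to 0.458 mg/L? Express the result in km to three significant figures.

From C = C₀·e^(−kt), t = ln(C₀/C)/k = ln(3.67/0.458)/0.40 = 2.081/0.40 = 5.203 d.
Distance = v·t = 1.0 m/s × 4.495e+05 s = 4.495e+05 m = 449.5 km.

450 km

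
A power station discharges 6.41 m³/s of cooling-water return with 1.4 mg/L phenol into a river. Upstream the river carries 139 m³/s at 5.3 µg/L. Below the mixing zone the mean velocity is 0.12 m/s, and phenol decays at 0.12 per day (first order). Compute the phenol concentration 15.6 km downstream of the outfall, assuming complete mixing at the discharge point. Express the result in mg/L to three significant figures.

5.3 µg/L = 0.0053 mg/L.
After complete mixing, C₀ = (6.41·1.4 + 139·0.0053) / 145.4 = 0.06678 mg/L.
Travel time t = 1.56e+04 m / 0.12 m/s = 1.3e+05 s = 1.505 d.
C = 0.06678·exp(−0.12·1.505) = 0.06678·0.8348 = 0.05575 mg/L.

0.0557 mg/L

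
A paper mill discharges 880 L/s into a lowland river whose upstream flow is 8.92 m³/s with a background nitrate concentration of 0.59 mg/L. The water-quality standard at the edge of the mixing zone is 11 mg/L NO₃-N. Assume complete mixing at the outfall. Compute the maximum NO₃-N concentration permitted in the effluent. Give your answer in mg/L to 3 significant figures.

880 L/s = 0.88 m³/s.
Mass balance: 11·9.8 = 0.88·Cₑ + 8.92·0.59.
Cₑ = (107.8 − 5.263) / 0.88 = 116.5 mg/L.

117 mg/L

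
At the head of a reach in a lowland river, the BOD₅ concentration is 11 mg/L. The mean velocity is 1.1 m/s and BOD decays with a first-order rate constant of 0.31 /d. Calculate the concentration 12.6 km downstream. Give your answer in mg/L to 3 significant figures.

Travel time t = 12.6 km / 1.1 m/s = 1.26e+04/1.1 = 1.145e+04 s = 0.1326 d.
First-order decay: C = 11·exp(−0.31·0.1326) = 11·0.9597 = 10.56 mg/L.

10.6 mg/L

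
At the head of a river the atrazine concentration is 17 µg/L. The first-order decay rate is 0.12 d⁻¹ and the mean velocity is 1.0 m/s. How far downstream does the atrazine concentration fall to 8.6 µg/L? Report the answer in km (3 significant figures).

491 km

From C = C₀·e^(−kt), t = ln(C₀/C)/k = ln(17/8.6)/0.12 = 0.6815/0.12 = 5.679 d.
Distance = v·t = 1.0 m/s × 4.906e+05 s = 4.906e+05 m = 490.6 km.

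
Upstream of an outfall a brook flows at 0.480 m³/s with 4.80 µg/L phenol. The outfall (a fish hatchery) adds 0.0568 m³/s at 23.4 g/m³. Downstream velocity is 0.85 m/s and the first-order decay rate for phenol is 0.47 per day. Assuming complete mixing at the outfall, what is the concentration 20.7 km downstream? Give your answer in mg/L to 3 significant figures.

4.80 µg/L = 0.0048 mg/L.
After complete mixing, C₀ = (0.0568·23.4 + 0.48·0.0048) / 0.5368 = 2.48 mg/L.
Travel time t = 2.07e+04 m / 0.85 m/s = 2.435e+04 s = 0.2819 d.
C = 2.48·exp(−0.47·0.2819) = 2.48·0.8759 = 2.173 mg/L.

2.17 mg/L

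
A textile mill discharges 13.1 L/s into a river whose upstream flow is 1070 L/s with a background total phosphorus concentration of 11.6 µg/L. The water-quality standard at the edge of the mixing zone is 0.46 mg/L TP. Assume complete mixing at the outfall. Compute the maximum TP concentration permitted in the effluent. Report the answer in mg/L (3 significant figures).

37.1 mg/L

13.1 L/s = 0.0131 m³/s.
1070 L/s = 1.07 m³/s.
11.6 µg/L = 0.0116 mg/L.
Mass balance: 0.46·1.083 = 0.0131·Cₑ + 1.07·0.0116.
Cₑ = (0.4982 − 0.01241) / 0.0131 = 37.09 mg/L.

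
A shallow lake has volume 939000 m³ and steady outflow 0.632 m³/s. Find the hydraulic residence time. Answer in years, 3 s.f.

0.0471 yr

Q = 0.632 m³/s × 3.156e+07 s/yr = 1.994e+07 m³/yr.
Hydraulic residence time τ = V/Q = 939000/1.994e+07 = 0.04708 yr.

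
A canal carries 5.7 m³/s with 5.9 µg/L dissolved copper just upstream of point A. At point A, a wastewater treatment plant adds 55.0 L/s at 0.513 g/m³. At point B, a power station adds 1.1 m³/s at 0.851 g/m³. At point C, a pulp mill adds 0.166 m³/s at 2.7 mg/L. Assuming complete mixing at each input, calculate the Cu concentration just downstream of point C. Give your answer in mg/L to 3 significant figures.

5.9 µg/L = 0.0059 mg/L.
55.0 L/s = 0.055 m³/s.
After input A: C = (5.7·0.0059 + 0.055·0.513) / 5.755 = 0.01075 mg/L.
After input B: C = (5.755·0.01075 + 1.1·0.851) / 6.855 = 0.1456 mg/L.
After input C: C = (6.855·0.1456 + 0.166·2.7) / 7.021 = 0.206 mg/L.

0.206 mg/L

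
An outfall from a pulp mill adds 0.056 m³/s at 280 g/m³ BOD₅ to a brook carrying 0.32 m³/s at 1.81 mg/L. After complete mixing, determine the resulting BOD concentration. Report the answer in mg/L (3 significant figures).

Conservation of mass across the mixing zone: C = (0.056·280 + 0.32·1.81) / (0.056 + 0.32) = 16.26/0.376 = 43.24 mg/L.

43.2 mg/L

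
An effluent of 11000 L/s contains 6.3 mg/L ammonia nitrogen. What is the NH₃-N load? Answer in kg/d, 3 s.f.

11000 L/s = 11 m³/s.
Mass flux = Q·C = 11 m³/s × 6.3 g/m³ = 69.3 g/s.
= 69.3 g/s × 86.4 = 5988 kg/d.

5990 kg/d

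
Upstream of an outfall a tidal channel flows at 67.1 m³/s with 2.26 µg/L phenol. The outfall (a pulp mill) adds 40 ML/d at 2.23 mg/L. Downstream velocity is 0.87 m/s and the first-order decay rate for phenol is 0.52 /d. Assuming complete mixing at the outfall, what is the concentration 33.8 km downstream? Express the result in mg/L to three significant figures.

40 ML/d = 0.463 m³/s.
2.26 µg/L = 0.00226 mg/L.
After complete mixing, C₀ = (0.463·2.23 + 67.1·0.00226) / 67.56 = 0.01753 mg/L.
Travel time t = 3.38e+04 m / 0.87 m/s = 3.885e+04 s = 0.4497 d.
C = 0.01753·exp(−0.52·0.4497) = 0.01753·0.7915 = 0.01387 mg/L.

0.0139 mg/L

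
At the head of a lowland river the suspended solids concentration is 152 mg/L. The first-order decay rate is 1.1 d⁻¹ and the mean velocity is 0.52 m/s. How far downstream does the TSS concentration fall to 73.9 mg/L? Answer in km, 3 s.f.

29.5 km

From C = C₀·e^(−kt), t = ln(C₀/C)/k = ln(152/73.9)/1.1 = 0.7212/1.1 = 0.6556 d.
Distance = v·t = 0.52 m/s × 5.664e+04 s = 2.946e+04 m = 29.46 km.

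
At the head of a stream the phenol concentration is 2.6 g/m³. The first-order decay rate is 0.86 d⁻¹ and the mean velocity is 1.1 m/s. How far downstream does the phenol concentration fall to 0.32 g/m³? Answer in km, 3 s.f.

From C = C₀·e^(−kt), t = ln(C₀/C)/k = ln(2.6/0.32)/0.86 = 2.095/0.86 = 2.436 d.
Distance = v·t = 1.1 m/s × 2.105e+05 s = 2.315e+05 m = 231.5 km.

232 km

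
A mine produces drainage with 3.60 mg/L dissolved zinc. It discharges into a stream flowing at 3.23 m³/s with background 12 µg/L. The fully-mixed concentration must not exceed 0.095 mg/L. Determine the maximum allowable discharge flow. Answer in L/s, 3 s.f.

12 µg/L = 0.012 mg/L.
Mass balance at complete mixing: C_std·(Q_w + Q_r) = Q_w·C_e + Q_r·C_b.
Rearranging, Q_w = Q_r·(C_std − C_b)/(C_e − C_std) = 3.23·(0.095 − 0.012) / (3.6 − 0.095) = 0.07649 m³/s.
= 76.49 L/s.

76.5 L/s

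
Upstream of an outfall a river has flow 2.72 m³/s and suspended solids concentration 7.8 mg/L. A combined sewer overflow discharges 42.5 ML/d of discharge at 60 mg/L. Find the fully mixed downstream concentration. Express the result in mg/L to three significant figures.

42.5 ML/d = 0.4919 m³/s.
By mass balance at complete mixing, C = (0.4919·60 + 2.72·7.8) / (0.4919 + 2.72) = 50.73/3.212 = 15.79 mg/L.

15.8 mg/L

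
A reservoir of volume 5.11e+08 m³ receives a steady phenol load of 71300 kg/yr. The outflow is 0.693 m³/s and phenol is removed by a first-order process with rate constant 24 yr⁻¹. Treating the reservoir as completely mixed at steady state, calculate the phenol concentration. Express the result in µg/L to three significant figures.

5.80 µg/L

Outflow Q = 0.693 m³/s × 3.156e+07 s/yr = 2.187e+07 m³/yr.
Steady-state CSTR mass balance: W = Q·C + k·V·C, so C = W/(Q + kV).
Q + kV = 2.187e+07 + 24·5.11e+08 = 1.229e+10 m³/yr.
C = 71300/1.229e+10 = 5.803e-06 kg/m³ = 0.005803 mg/L = 5.803 µg/L.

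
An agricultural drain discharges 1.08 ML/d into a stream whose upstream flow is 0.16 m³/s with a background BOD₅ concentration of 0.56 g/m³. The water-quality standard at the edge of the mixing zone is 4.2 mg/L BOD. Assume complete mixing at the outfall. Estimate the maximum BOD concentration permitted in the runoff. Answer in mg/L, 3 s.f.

50.8 mg/L

1.08 ML/d = 0.0125 m³/s.
Mass balance: 4.2·0.1725 = 0.0125·Cₑ + 0.16·0.56.
Cₑ = (0.7245 − 0.0896) / 0.0125 = 50.79 mg/L.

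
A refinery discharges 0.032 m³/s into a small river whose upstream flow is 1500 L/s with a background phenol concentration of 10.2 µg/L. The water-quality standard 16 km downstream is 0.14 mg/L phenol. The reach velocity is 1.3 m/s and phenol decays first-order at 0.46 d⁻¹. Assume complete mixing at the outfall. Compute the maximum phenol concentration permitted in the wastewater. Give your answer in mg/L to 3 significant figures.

1500 L/s = 1.5 m³/s.
10.2 µg/L = 0.0102 mg/L.
Travel time to the compliance point: t = 1.6e+04/1.3 = 1.231e+04 s = 0.1425 d; decay factor exp(−0.46·0.1425) = 0.9366.
So the concentration just after mixing may be at most 0.14/0.9366 = 0.1495 mg/L.
Mass balance: 0.1495·1.532 = 0.032·Cₑ + 1.5·0.0102.
Cₑ = (0.229 − 0.0153) / 0.032 = 6.678 mg/L.

6.68 mg/L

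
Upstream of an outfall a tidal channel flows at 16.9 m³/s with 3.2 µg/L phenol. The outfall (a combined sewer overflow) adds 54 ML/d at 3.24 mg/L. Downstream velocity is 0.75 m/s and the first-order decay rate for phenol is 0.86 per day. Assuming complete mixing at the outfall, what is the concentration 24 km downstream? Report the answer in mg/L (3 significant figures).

0.0863 mg/L

54 ML/d = 0.625 m³/s.
3.2 µg/L = 0.0032 mg/L.
After complete mixing, C₀ = (0.625·3.24 + 16.9·0.0032) / 17.52 = 0.1186 mg/L.
Travel time t = 2.4e+04 m / 0.75 m/s = 3.2e+04 s = 0.3704 d.
C = 0.1186·exp(−0.86·0.3704) = 0.1186·0.7272 = 0.08627 mg/L.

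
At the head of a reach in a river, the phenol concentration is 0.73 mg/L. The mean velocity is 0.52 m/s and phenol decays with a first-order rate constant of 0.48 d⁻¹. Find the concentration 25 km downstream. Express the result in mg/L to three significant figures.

0.559 mg/L

Travel time t = 25 km / 0.52 m/s = 2.5e+04/0.52 = 4.808e+04 s = 0.5564 d.
First-order decay: C = 0.73·exp(−0.48·0.5564) = 0.73·0.7656 = 0.5589 mg/L.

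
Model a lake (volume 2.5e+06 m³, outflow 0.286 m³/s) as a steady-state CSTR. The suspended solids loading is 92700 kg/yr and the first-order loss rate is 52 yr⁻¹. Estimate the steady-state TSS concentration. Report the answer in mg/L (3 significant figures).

Outflow Q = 0.286 m³/s × 3.156e+07 s/yr = 9.025e+06 m³/yr.
Steady-state CSTR mass balance: W = Q·C + k·V·C, so C = W/(Q + kV).
Q + kV = 9.025e+06 + 52·2.5e+06 = 1.39e+08 m³/yr.
C = 92700/1.39e+08 = 0.0006668 kg/m³ = 0.6668 mg/L.

0.667 mg/L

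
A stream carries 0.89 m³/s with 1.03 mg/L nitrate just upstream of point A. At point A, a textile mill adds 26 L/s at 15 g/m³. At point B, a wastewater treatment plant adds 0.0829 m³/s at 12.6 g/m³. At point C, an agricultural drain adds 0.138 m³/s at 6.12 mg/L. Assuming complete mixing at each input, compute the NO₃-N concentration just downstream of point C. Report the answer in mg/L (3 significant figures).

26 L/s = 0.026 m³/s.
After input A: C = (0.89·1.03 + 0.026·15) / 0.916 = 1.427 mg/L.
After input B: C = (0.916·1.427 + 0.0829·12.6) / 0.9989 = 2.354 mg/L.
After input C: C = (0.9989·2.354 + 0.138·6.12) / 1.137 = 2.811 mg/L.

2.81 mg/L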